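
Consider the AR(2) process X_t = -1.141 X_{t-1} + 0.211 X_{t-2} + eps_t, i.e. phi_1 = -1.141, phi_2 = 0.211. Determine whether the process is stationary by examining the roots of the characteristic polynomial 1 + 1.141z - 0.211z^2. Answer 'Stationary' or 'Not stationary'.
\text{Not stationary}

The AR(p) characteristic polynomial is P(z) = 1 + 1.141z - 0.211z^2.
Stationarity requires all roots to lie outside the unit circle, i.e. |z| > 1 for every root.
Set 1 + (1.141) z + (-0.211) z^2 = 0, i.e. a z^2 + b z + c = 0 with a = -0.211, b = 1.141, c = 1.
Discriminant D = b^2 - 4ac = (1.141)^2 - 4*(-0.211)*1 = 1.301881 - (-0.844) = 2.145881.
D >= 0, so the roots are real: z = (-b +/- sqrt(D)) / (2a) = (-1.141 +/- 1.464883) / (-0.422).
  z_1 = (-1.141 + 1.464883) / (-0.422) = -0.7675,   |z_1| = 0.7675.
  z_2 = (-1.141 - 1.464883) / (-0.422) = 6.1751,   |z_2| = 6.1751.
Moduli of all roots: 0.7675, 6.1751.
All moduli strictly greater than 1? No.
Verdict: Not stationary.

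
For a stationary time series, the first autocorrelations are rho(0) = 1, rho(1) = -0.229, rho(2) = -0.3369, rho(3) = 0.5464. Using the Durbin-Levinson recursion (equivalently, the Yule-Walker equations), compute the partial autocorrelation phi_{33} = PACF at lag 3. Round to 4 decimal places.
\phi_{33} = 0.4361

The PACF at lag k is phi_{kk}, the last component of the solution
to the Yule-Walker system G_k phi = r_k where
  (G_k)_{ij} = rho(|i - j|), (r_k)_i = rho(i), i,j = 1..k.
Equivalently, Durbin-Levinson gives phi_{kk} iteratively:
  phi_{11} = rho(1)
  phi_{kk} = [rho(k) - sum_{j=1..k-1} phi_{k-1,j} rho(k-j)]
            / [1 - sum_{j=1..k-1} phi_{k-1,j} rho(j)],
  phi_{k,j} = phi_{k-1,j} - phi_{kk} phi_{k-1,k-j},  j = 1..k-1.
Step k = 1:
  phi_11 = rho(1) = -0.229.
Step k = 2:
  phi_22 = [rho(2) - phi_11 rho(1)] / [1 - phi_11 rho(1)] = [-0.3369 - (-0.229)(-0.229)] / [1 - (-0.229)(-0.229)]
         = -0.389341 / 0.947559 = -0.410888.
  Update: phi_21 = phi_11 - phi_22 phi_11 = -0.229 - (-0.410888)(-0.229) = -0.323093.
Step k = 3:
  phi_33 = [rho(3) - phi_21 rho(2) - phi_22 rho(1)] / [1 - phi_21 rho(1) - phi_22 rho(2)]
    numerator   = 0.5464 - (-0.323093)(-0.3369) - (-0.410888)(-0.229) = 0.34345638
    denominator = 1 - (-0.323093)(-0.229) - (-0.410888)(-0.3369) = 0.7875833
  phi_33 = 0.34345638 / 0.7875833 = 0.4361.
Therefore phi_{33} = 0.4361.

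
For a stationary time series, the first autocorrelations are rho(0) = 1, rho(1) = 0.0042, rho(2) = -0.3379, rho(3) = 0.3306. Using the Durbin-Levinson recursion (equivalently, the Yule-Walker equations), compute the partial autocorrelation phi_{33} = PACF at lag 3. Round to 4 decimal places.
\phi_{33} = 0.3770

The PACF at lag k is phi_{kk}, the last component of the solution
to the Yule-Walker system G_k phi = r_k where
  (G_k)_{ij} = rho(|i - j|), (r_k)_i = rho(i), i,j = 1..k.
Equivalently, Durbin-Levinson gives phi_{kk} iteratively:
  phi_{11} = rho(1)
  phi_{kk} = [rho(k) - sum_{j=1..k-1} phi_{k-1,j} rho(k-j)]
            / [1 - sum_{j=1..k-1} phi_{k-1,j} rho(j)],
  phi_{k,j} = phi_{k-1,j} - phi_{kk} phi_{k-1,k-j},  j = 1..k-1.
Step k = 1:
  phi_11 = rho(1) = 0.0042.
Step k = 2:
  phi_22 = [rho(2) - phi_11 rho(1)] / [1 - phi_11 rho(1)] = [-0.3379 - (0.0042)(0.0042)] / [1 - (0.0042)(0.0042)]
         = -0.33791764 / 0.99998236 = -0.337924.
  Update: phi_21 = phi_11 - phi_22 phi_11 = 0.0042 - (-0.337924)(0.0042) = 0.005619.
Step k = 3:
  phi_33 = [rho(3) - phi_21 rho(2) - phi_22 rho(1)] / [1 - phi_21 rho(1) - phi_22 rho(2)]
    numerator   = 0.3306 - (0.005619)(-0.3379) - (-0.337924)(0.0042) = 0.33391803
    denominator = 1 - (0.005619)(0.0042) - (-0.337924)(-0.3379) = 0.88579201
  phi_33 = 0.33391803 / 0.88579201 = 0.377.
Therefore phi_{33} = 0.3770.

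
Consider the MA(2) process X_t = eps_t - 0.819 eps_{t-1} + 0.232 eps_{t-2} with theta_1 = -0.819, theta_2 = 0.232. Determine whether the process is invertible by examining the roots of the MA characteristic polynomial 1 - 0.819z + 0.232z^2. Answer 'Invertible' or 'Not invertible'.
\text{Invertible}

The MA(q) characteristic polynomial is P(z) = 1 - 0.819z + 0.232z^2.
Invertibility requires all roots to lie outside the unit circle, i.e. |z| > 1 for every root.
Set 1 + (-0.819) z + (0.232) z^2 = 0, i.e. a z^2 + b z + c = 0 with a = 0.232, b = -0.819, c = 1.
Discriminant D = b^2 - 4ac = (-0.819)^2 - 4*(0.232)*1 = 0.670761 - (0.928) = -0.257239.
D < 0, so the roots are the complex-conjugate pair z = (-b +/- i sqrt(-D)) / (2a) = 1.7651 +/- 1.0931i.
For a conjugate pair |z|^2 = z * conj(z) = (product of roots) = c/a = 1/(0.232) = 4.310345, so |z| = sqrt(4.310345) = 2.0761 for both roots.
Moduli of all roots: 2.0761, 2.0761.
All moduli strictly greater than 1? Yes.
Verdict: Invertible.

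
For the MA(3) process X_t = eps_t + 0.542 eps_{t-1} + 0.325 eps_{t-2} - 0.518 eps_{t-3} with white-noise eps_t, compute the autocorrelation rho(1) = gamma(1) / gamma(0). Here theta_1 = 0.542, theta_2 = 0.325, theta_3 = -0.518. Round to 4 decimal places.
\rho(1) = 0.3297

For an MA(q) process with theta_0 = 1, the autocovariance is
  gamma(k) = sigma^2 * sum_{i=0..q-k} theta_i * theta_{i+k},
and rho(k) = gamma(k) / gamma(0). Sigma^2 cancels.
  numerator   = (1)*(0.542) + (0.542)*(0.325) + (0.325)*(-0.518) = 0.5498.
  denominator = (1)^2 + (0.542)^2 + (0.325)^2 + (-0.518)^2 = 1.667713.
  rho(1) = 0.5498 / 1.667713 = 0.3297.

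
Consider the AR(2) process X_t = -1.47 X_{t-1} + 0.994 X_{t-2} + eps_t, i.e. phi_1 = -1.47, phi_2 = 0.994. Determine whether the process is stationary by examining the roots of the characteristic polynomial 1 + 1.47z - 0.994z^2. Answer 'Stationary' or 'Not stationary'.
\text{Not stationary}

The AR(p) characteristic polynomial is P(z) = 1 + 1.47z - 0.994z^2.
Stationarity requires all roots to lie outside the unit circle, i.e. |z| > 1 for every root.
Set 1 + (1.47) z + (-0.994) z^2 = 0, i.e. a z^2 + b z + c = 0 with a = -0.994, b = 1.47, c = 1.
Discriminant D = b^2 - 4ac = (1.47)^2 - 4*(-0.994)*1 = 2.1609 - (-3.976) = 6.1369.
D >= 0, so the roots are real: z = (-b +/- sqrt(D)) / (2a) = (-1.47 +/- 2.477277) / (-1.988).
  z_1 = (-1.47 + 2.477277) / (-1.988) = -0.5067,   |z_1| = 0.5067.
  z_2 = (-1.47 - 2.477277) / (-1.988) = 1.9856,   |z_2| = 1.9856.
Moduli of all roots: 0.5067, 1.9856.
All moduli strictly greater than 1? No.
Verdict: Not stationary.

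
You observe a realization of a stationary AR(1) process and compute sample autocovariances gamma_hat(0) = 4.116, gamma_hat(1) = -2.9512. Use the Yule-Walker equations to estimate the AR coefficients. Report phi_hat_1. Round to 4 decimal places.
\hat\phi_{1} = -0.7170

The Yule-Walker equations for an AR(p) process read, in matrix form,
  Gamma_p phi = r_p,   with   (Gamma_p)_{ij} = gamma(|i - j|),
                       (r_p)_i = gamma(i),   i,j = 1..p.
Substitute the sample gammas (Toeplitz matrix and right-hand side of size 1):
  Gamma_p = [[4.116]]
  r_p     = [-2.9512]
With p = 1 this is the single equation gamma(0) phi_1 = gamma(1):
  phi_hat_1 = gamma(1) / gamma(0) = -2.9512 / 4.116 = -0.7170.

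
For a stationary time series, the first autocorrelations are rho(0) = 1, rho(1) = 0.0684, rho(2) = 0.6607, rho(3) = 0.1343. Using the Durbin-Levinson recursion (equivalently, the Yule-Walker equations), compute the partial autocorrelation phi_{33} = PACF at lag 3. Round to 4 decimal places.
\phi_{33} = 0.1311

The PACF at lag k is phi_{kk}, the last component of the solution
to the Yule-Walker system G_k phi = r_k where
  (G_k)_{ij} = rho(|i - j|), (r_k)_i = rho(i), i,j = 1..k.
Equivalently, Durbin-Levinson gives phi_{kk} iteratively:
  phi_{11} = rho(1)
  phi_{kk} = [rho(k) - sum_{j=1..k-1} phi_{k-1,j} rho(k-j)]
            / [1 - sum_{j=1..k-1} phi_{k-1,j} rho(j)],
  phi_{k,j} = phi_{k-1,j} - phi_{kk} phi_{k-1,k-j},  j = 1..k-1.
Step k = 1:
  phi_11 = rho(1) = 0.0684.
Step k = 2:
  phi_22 = [rho(2) - phi_11 rho(1)] / [1 - phi_11 rho(1)] = [0.6607 - (0.0684)(0.0684)] / [1 - (0.0684)(0.0684)]
         = 0.65602144 / 0.99532144 = 0.659105.
  Update: phi_21 = phi_11 - phi_22 phi_11 = 0.0684 - (0.659105)(0.0684) = 0.023317.
Step k = 3:
  phi_33 = [rho(3) - phi_21 rho(2) - phi_22 rho(1)] / [1 - phi_21 rho(1) - phi_22 rho(2)]
    numerator   = 0.1343 - (0.023317)(0.6607) - (0.659105)(0.0684) = 0.07381153
    denominator = 1 - (0.023317)(0.0684) - (0.659105)(0.6607) = 0.56293436
  phi_33 = 0.07381153 / 0.56293436 = 0.1311.
Therefore phi_{33} = 0.1311.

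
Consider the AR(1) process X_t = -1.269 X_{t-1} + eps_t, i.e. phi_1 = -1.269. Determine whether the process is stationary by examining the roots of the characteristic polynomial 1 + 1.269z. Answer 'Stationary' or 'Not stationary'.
\text{Not stationary}

The AR(p) characteristic polynomial is P(z) = 1 + 1.269z.
Stationarity requires all roots to lie outside the unit circle, i.e. |z| > 1 for every root.
This is linear in z: 1 + (1.269) z = 0  =>  z = -1/(1.269) = -0.788022,  |z| = 0.788022.
Moduli of all roots: 0.7880.
All moduli strictly greater than 1? No.
Verdict: Not stationary.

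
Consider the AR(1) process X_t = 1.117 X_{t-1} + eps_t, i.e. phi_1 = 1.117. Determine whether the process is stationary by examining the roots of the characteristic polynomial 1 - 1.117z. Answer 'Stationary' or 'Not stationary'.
\text{Not stationary}

The AR(p) characteristic polynomial is P(z) = 1 - 1.117z.
Stationarity requires all roots to lie outside the unit circle, i.e. |z| > 1 for every root.
This is linear in z: 1 + (-1.117) z = 0  =>  z = -1/(-1.117) = 0.895255,  |z| = 0.895255.
Moduli of all roots: 0.8953.
All moduli strictly greater than 1? No.
Verdict: Not stationary.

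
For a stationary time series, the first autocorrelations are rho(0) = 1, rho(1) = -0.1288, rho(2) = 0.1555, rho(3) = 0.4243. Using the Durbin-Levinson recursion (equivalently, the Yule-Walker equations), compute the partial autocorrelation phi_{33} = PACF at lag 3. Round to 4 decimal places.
\phi_{33} = 0.4770

The PACF at lag k is phi_{kk}, the last component of the solution
to the Yule-Walker system G_k phi = r_k where
  (G_k)_{ij} = rho(|i - j|), (r_k)_i = rho(i), i,j = 1..k.
Equivalently, Durbin-Levinson gives phi_{kk} iteratively:
  phi_{11} = rho(1)
  phi_{kk} = [rho(k) - sum_{j=1..k-1} phi_{k-1,j} rho(k-j)]
            / [1 - sum_{j=1..k-1} phi_{k-1,j} rho(j)],
  phi_{k,j} = phi_{k-1,j} - phi_{kk} phi_{k-1,k-j},  j = 1..k-1.
Step k = 1:
  phi_11 = rho(1) = -0.1288.
Step k = 2:
  phi_22 = [rho(2) - phi_11 rho(1)] / [1 - phi_11 rho(1)] = [0.1555 - (-0.1288)(-0.1288)] / [1 - (-0.1288)(-0.1288)]
         = 0.13891056 / 0.98341056 = 0.141254.
  Update: phi_21 = phi_11 - phi_22 phi_11 = -0.1288 - (0.141254)(-0.1288) = -0.110606.
Step k = 3:
  phi_33 = [rho(3) - phi_21 rho(2) - phi_22 rho(1)] / [1 - phi_21 rho(1) - phi_22 rho(2)]
    numerator   = 0.4243 - (-0.110606)(0.1555) - (0.141254)(-0.1288) = 0.45969281
    denominator = 1 - (-0.110606)(-0.1288) - (0.141254)(0.1555) = 0.9637889
  phi_33 = 0.45969281 / 0.9637889 = 0.477.
Therefore phi_{33} = 0.4770.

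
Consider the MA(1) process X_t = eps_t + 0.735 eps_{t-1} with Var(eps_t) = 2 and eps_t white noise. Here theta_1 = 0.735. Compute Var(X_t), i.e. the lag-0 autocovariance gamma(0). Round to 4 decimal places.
\gamma(0) = 3.0805

For an MA(q) process X_t = eps_t + sum_i theta_i eps_{t-i} with
Var(eps_t) = sigma^2, the variance is
  gamma(0) = sigma^2 * (1 + sum_i theta_i^2).
  sum_i theta_i^2 = (0.735)^2 = 0.540225.
  gamma(0) = 2 * (1 + 0.540225) = 2 * 1.540225 = 3.08045, which rounds to 3.0805.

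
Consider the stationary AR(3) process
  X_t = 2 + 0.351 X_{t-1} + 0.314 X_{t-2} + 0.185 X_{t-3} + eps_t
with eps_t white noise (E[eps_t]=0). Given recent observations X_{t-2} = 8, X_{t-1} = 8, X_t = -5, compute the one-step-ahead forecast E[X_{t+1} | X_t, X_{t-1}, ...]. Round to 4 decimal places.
E[X_{t+1} \mid \mathcal F_t] = 4.2370

For an AR(p) model X_t = c + sum_i phi_i X_{t-i} + eps_t, the
one-step-ahead conditional mean is
  E[X_{t+1} | X_t, ...] = c + sum_i phi_i X_{t+1-i}.
Substitute known values:
  E[X_{t+1} | ...] = 2 + (0.351) * (-5) + (0.314) * (8) + (0.185) * (8)
                   = 4.2370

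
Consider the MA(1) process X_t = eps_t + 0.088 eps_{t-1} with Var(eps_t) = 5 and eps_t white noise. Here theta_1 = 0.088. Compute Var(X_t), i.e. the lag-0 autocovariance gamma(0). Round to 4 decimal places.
\gamma(0) = 5.0387

For an MA(q) process X_t = eps_t + sum_i theta_i eps_{t-i} with
Var(eps_t) = sigma^2, the variance is
  gamma(0) = sigma^2 * (1 + sum_i theta_i^2).
  sum_i theta_i^2 = (0.088)^2 = 0.007744.
  gamma(0) = 5 * (1 + 0.007744) = 5 * 1.007744 = 5.03872, which rounds to 5.0387.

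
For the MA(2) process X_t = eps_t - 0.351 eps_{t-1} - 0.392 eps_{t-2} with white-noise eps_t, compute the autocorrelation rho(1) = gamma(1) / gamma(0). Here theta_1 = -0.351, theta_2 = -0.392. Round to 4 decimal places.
\rho(1) = -0.1671

For an MA(q) process with theta_0 = 1, the autocovariance is
  gamma(k) = sigma^2 * sum_{i=0..q-k} theta_i * theta_{i+k},
and rho(k) = gamma(k) / gamma(0). Sigma^2 cancels.
  numerator   = (1)*(-0.351) + (-0.351)*(-0.392) = -0.213408.
  denominator = (1)^2 + (-0.351)^2 + (-0.392)^2 = 1.276865.
  rho(1) = -0.213408 / 1.276865 = -0.1671.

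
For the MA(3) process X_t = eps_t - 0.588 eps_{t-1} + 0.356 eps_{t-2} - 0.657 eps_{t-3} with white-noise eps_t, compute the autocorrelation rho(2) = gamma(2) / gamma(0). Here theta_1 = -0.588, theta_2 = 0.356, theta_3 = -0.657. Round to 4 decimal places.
\rho(2) = 0.3898

For an MA(q) process with theta_0 = 1, the autocovariance is
  gamma(k) = sigma^2 * sum_{i=0..q-k} theta_i * theta_{i+k},
and rho(k) = gamma(k) / gamma(0). Sigma^2 cancels.
  numerator   = (1)*(0.356) + (-0.588)*(-0.657) = 0.742316.
  denominator = (1)^2 + (-0.588)^2 + (0.356)^2 + (-0.657)^2 = 1.904129.
  rho(2) = 0.742316 / 1.904129 = 0.3898.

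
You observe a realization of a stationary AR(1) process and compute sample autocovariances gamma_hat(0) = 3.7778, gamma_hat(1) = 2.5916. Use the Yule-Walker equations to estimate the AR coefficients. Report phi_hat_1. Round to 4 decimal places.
\hat\phi_{1} = 0.6860

The Yule-Walker equations for an AR(p) process read, in matrix form,
  Gamma_p phi = r_p,   with   (Gamma_p)_{ij} = gamma(|i - j|),
                       (r_p)_i = gamma(i),   i,j = 1..p.
Substitute the sample gammas (Toeplitz matrix and right-hand side of size 1):
  Gamma_p = [[3.7778]]
  r_p     = [2.5916]
With p = 1 this is the single equation gamma(0) phi_1 = gamma(1):
  phi_hat_1 = gamma(1) / gamma(0) = 2.5916 / 3.7778 = 0.6860.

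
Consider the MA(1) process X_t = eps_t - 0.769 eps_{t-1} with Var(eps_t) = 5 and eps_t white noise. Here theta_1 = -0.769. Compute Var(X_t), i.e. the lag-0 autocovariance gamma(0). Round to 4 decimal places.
\gamma(0) = 7.9568

For an MA(q) process X_t = eps_t + sum_i theta_i eps_{t-i} with
Var(eps_t) = sigma^2, the variance is
  gamma(0) = sigma^2 * (1 + sum_i theta_i^2).
  sum_i theta_i^2 = (-0.769)^2 = 0.591361.
  gamma(0) = 5 * (1 + 0.591361) = 5 * 1.591361 = 7.956805, which rounds to 7.9568.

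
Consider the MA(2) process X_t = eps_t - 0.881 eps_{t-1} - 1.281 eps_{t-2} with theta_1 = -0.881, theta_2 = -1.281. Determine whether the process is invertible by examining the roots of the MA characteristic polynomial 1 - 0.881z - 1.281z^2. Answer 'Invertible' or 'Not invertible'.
\text{Not invertible}

The MA(q) characteristic polynomial is P(z) = 1 - 0.881z - 1.281z^2.
Invertibility requires all roots to lie outside the unit circle, i.e. |z| > 1 for every root.
Set 1 + (-0.881) z + (-1.281) z^2 = 0, i.e. a z^2 + b z + c = 0 with a = -1.281, b = -0.881, c = 1.
Discriminant D = b^2 - 4ac = (-0.881)^2 - 4*(-1.281)*1 = 0.776161 - (-5.124) = 5.900161.
D >= 0, so the roots are real: z = (-b +/- sqrt(D)) / (2a) = (0.881 +/- 2.429025) / (-2.562).
  z_1 = (0.881 + 2.429025) / (-2.562) = -1.292,   |z_1| = 1.292.
  z_2 = (0.881 - 2.429025) / (-2.562) = 0.6042,   |z_2| = 0.6042.
Moduli of all roots: 1.2920, 0.6042.
All moduli strictly greater than 1? No.
Verdict: Not invertible.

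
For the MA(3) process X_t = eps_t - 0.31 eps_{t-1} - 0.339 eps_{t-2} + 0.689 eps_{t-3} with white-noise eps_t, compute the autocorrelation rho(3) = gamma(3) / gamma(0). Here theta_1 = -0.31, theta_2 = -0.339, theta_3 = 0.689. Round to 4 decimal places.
\rho(3) = 0.4087

For an MA(q) process with theta_0 = 1, the autocovariance is
  gamma(k) = sigma^2 * sum_{i=0..q-k} theta_i * theta_{i+k},
and rho(k) = gamma(k) / gamma(0). Sigma^2 cancels.
  numerator   = (1)*(0.689) = 0.689.
  denominator = (1)^2 + (-0.31)^2 + (-0.339)^2 + (0.689)^2 = 1.685742.
  rho(3) = 0.689 / 1.685742 = 0.4087.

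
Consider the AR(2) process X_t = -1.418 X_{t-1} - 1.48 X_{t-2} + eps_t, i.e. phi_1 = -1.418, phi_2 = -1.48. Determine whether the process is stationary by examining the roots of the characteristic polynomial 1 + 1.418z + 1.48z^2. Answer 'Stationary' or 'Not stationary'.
\text{Not stationary}

The AR(p) characteristic polynomial is P(z) = 1 + 1.418z + 1.48z^2.
Stationarity requires all roots to lie outside the unit circle, i.e. |z| > 1 for every root.
Set 1 + (1.418) z + (1.48) z^2 = 0, i.e. a z^2 + b z + c = 0 with a = 1.48, b = 1.418, c = 1.
Discriminant D = b^2 - 4ac = (1.418)^2 - 4*(1.48)*1 = 2.010724 - (5.92) = -3.909276.
D < 0, so the roots are the complex-conjugate pair z = (-b +/- i sqrt(-D)) / (2a) = -0.4791 +/- 0.668i.
For a conjugate pair |z|^2 = z * conj(z) = (product of roots) = c/a = 1/(1.48) = 0.675676, so |z| = sqrt(0.675676) = 0.822 for both roots.
Moduli of all roots: 0.8220, 0.8220.
All moduli strictly greater than 1? No.
Verdict: Not stationary.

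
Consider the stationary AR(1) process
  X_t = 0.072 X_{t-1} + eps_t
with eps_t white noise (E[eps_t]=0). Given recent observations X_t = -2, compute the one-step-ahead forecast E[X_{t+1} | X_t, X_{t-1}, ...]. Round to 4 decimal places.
E[X_{t+1} \mid \mathcal F_t] = -0.1440

For an AR(p) model X_t = c + sum_i phi_i X_{t-i} + eps_t, the
one-step-ahead conditional mean is
  E[X_{t+1} | X_t, ...] = c + sum_i phi_i X_{t+1-i}.
Substitute known values:
  E[X_{t+1} | ...] = (0.072) * (-2)
                   = -0.1440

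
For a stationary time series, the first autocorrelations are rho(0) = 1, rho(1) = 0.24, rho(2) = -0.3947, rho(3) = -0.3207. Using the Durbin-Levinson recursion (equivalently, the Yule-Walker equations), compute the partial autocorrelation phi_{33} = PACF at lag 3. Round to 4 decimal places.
\phi_{33} = -0.0901

The PACF at lag k is phi_{kk}, the last component of the solution
to the Yule-Walker system G_k phi = r_k where
  (G_k)_{ij} = rho(|i - j|), (r_k)_i = rho(i), i,j = 1..k.
Equivalently, Durbin-Levinson gives phi_{kk} iteratively:
  phi_{11} = rho(1)
  phi_{kk} = [rho(k) - sum_{j=1..k-1} phi_{k-1,j} rho(k-j)]
            / [1 - sum_{j=1..k-1} phi_{k-1,j} rho(j)],
  phi_{k,j} = phi_{k-1,j} - phi_{kk} phi_{k-1,k-j},  j = 1..k-1.
Step k = 1:
  phi_11 = rho(1) = 0.24.
Step k = 2:
  phi_22 = [rho(2) - phi_11 rho(1)] / [1 - phi_11 rho(1)] = [-0.3947 - (0.24)(0.24)] / [1 - (0.24)(0.24)]
         = -0.4523 / 0.9424 = -0.479945.
  Update: phi_21 = phi_11 - phi_22 phi_11 = 0.24 - (-0.479945)(0.24) = 0.355187.
Step k = 3:
  phi_33 = [rho(3) - phi_21 rho(2) - phi_22 rho(1)] / [1 - phi_21 rho(1) - phi_22 rho(2)]
    numerator   = -0.3207 - (0.355187)(-0.3947) - (-0.479945)(0.24) = -0.06532103
    denominator = 1 - (0.355187)(0.24) - (-0.479945)(-0.3947) = 0.72532096
  phi_33 = -0.06532103 / 0.72532096 = -0.0901.
Therefore phi_{33} = -0.0901.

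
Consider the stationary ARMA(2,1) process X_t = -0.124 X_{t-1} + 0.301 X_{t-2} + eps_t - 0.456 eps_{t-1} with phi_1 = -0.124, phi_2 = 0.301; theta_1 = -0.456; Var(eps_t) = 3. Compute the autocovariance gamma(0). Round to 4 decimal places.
\gamma(0) = 4.6654

Multiply the model equation by X_{t-k} and take expectations. With theta_0 = psi_0 = 1 and psi_j the MA(infinity) weights, this gives
  gamma(k) - sum_i phi_i gamma(k-i) = c_k,
  c_k = sigma^2 * sum_{j=k..q} theta_j psi_{j-k}   (c_k = 0 for k > q),
using gamma(-m) = gamma(m).
psi-weights needed (psi_j = theta_j + sum_i phi_i psi_{j-i}):
  psi_1 = theta_1 + phi_1 = -0.456 + (-0.124) = -0.58
Right-hand sides:
  c_0 = sigma^2 (1 + theta_1 psi_1) = 3 * (1 + (-0.456)(-0.58)) = 3 * 1.26448 = 3.79344
  c_1 = sigma^2 theta_1 = 3 * (-0.456) = -1.368
  c_2 = 0
Equations for k = 0, 1, 2 (AR order 2, c_2 = 0):
  (E0) gamma(0) = phi_1 gamma(1) + phi_2 gamma(2) + c_0
  (E1) gamma(1) = phi_1 gamma(0) + phi_2 gamma(1) + c_1
  (E2) gamma(2) = phi_1 gamma(1) + phi_2 gamma(0)
From (E1): gamma(1) = A gamma(0) + B with
  A = phi_1 / (1 - phi_2) = -0.124 / 0.699 = -0.177396,   B = c_1 / (1 - phi_2) = -1.368 / 0.699 = -1.957082.
Insert (E2) into (E0): gamma(0) (1 - phi_2^2) = phi_1 (1 + phi_2) gamma(1) + c_0.
  phi_1 (1 + phi_2) = (-0.124)(1.301) = -0.161324,   1 - phi_2^2 = 0.909399.
Replace gamma(1) by A gamma(0) + B and collect gamma(0):
  gamma(0) [0.909399 - (-0.161324)(-0.177396)] = (-0.161324)(-1.957082) + 3.79344
  gamma(0) * 0.880781 = 4.109164
  gamma(0) = 4.109164 / 0.880781 = 4.665366.
Therefore gamma(0) = 4.6654 (to 4 decimal places).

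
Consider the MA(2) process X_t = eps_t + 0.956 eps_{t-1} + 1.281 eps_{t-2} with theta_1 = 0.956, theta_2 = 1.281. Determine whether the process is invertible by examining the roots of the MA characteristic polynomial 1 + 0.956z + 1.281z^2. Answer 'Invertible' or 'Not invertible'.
\text{Not invertible}

The MA(q) characteristic polynomial is P(z) = 1 + 0.956z + 1.281z^2.
Invertibility requires all roots to lie outside the unit circle, i.e. |z| > 1 for every root.
Set 1 + (0.956) z + (1.281) z^2 = 0, i.e. a z^2 + b z + c = 0 with a = 1.281, b = 0.956, c = 1.
Discriminant D = b^2 - 4ac = (0.956)^2 - 4*(1.281)*1 = 0.913936 - (5.124) = -4.210064.
D < 0, so the roots are the complex-conjugate pair z = (-b +/- i sqrt(-D)) / (2a) = -0.3731 +/- 0.8009i.
For a conjugate pair |z|^2 = z * conj(z) = (product of roots) = c/a = 1/(1.281) = 0.78064, so |z| = sqrt(0.78064) = 0.8835 for both roots.
Moduli of all roots: 0.8835, 0.8835.
All moduli strictly greater than 1? No.
Verdict: Not invertible.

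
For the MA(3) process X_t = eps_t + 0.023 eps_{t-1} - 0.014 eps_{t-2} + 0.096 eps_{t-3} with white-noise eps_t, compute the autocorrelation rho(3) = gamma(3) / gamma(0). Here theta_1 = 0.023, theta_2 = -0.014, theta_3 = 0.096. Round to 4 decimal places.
\rho(3) = 0.0951

For an MA(q) process with theta_0 = 1, the autocovariance is
  gamma(k) = sigma^2 * sum_{i=0..q-k} theta_i * theta_{i+k},
and rho(k) = gamma(k) / gamma(0). Sigma^2 cancels.
  numerator   = (1)*(0.096) = 0.096.
  denominator = (1)^2 + (0.023)^2 + (-0.014)^2 + (0.096)^2 = 1.009941.
  rho(3) = 0.096 / 1.009941 = 0.0951.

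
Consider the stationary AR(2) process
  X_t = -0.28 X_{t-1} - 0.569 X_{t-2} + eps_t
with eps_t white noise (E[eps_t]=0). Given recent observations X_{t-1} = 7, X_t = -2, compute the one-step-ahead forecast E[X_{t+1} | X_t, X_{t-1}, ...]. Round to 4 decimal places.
E[X_{t+1} \mid \mathcal F_t] = -3.4230

For an AR(p) model X_t = c + sum_i phi_i X_{t-i} + eps_t, the
one-step-ahead conditional mean is
  E[X_{t+1} | X_t, ...] = c + sum_i phi_i X_{t+1-i}.
Substitute known values:
  E[X_{t+1} | ...] = (-0.28) * (-2) + (-0.569) * (7)
                   = -3.4230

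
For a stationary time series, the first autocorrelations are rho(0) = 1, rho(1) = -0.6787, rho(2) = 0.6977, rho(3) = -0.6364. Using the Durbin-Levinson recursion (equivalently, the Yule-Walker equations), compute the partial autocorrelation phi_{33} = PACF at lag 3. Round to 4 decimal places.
\phi_{33} = -0.1670

The PACF at lag k is phi_{kk}, the last component of the solution
to the Yule-Walker system G_k phi = r_k where
  (G_k)_{ij} = rho(|i - j|), (r_k)_i = rho(i), i,j = 1..k.
Equivalently, Durbin-Levinson gives phi_{kk} iteratively:
  phi_{11} = rho(1)
  phi_{kk} = [rho(k) - sum_{j=1..k-1} phi_{k-1,j} rho(k-j)]
            / [1 - sum_{j=1..k-1} phi_{k-1,j} rho(j)],
  phi_{k,j} = phi_{k-1,j} - phi_{kk} phi_{k-1,k-j},  j = 1..k-1.
Step k = 1:
  phi_11 = rho(1) = -0.6787.
Step k = 2:
  phi_22 = [rho(2) - phi_11 rho(1)] / [1 - phi_11 rho(1)] = [0.6977 - (-0.6787)(-0.6787)] / [1 - (-0.6787)(-0.6787)]
         = 0.23706631 / 0.53936631 = 0.439527.
  Update: phi_21 = phi_11 - phi_22 phi_11 = -0.6787 - (0.439527)(-0.6787) = -0.380393.
Step k = 3:
  phi_33 = [rho(3) - phi_21 rho(2) - phi_22 rho(1)] / [1 - phi_21 rho(1) - phi_22 rho(2)]
    numerator   = -0.6364 - (-0.380393)(0.6977) - (0.439527)(-0.6787) = -0.07269271
    denominator = 1 - (-0.380393)(-0.6787) - (0.439527)(0.6977) = 0.43516915
  phi_33 = -0.07269271 / 0.43516915 = -0.167.
Therefore phi_{33} = -0.1670.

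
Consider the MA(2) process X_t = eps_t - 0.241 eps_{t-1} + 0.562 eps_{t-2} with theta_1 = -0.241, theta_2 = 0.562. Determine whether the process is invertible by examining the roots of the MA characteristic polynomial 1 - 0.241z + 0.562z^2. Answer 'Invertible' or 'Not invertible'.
\text{Invertible}

The MA(q) characteristic polynomial is P(z) = 1 - 0.241z + 0.562z^2.
Invertibility requires all roots to lie outside the unit circle, i.e. |z| > 1 for every root.
Set 1 + (-0.241) z + (0.562) z^2 = 0, i.e. a z^2 + b z + c = 0 with a = 0.562, b = -0.241, c = 1.
Discriminant D = b^2 - 4ac = (-0.241)^2 - 4*(0.562)*1 = 0.058081 - (2.248) = -2.189919.
D < 0, so the roots are the complex-conjugate pair z = (-b +/- i sqrt(-D)) / (2a) = 0.2144 +/- 1.3166i.
For a conjugate pair |z|^2 = z * conj(z) = (product of roots) = c/a = 1/(0.562) = 1.779359, so |z| = sqrt(1.779359) = 1.3339 for both roots.
Moduli of all roots: 1.3339, 1.3339.
All moduli strictly greater than 1? Yes.
Verdict: Invertible.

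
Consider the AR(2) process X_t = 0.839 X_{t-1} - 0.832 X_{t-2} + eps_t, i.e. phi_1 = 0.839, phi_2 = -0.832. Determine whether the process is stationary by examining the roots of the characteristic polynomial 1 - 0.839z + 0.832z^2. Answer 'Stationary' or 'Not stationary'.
\text{Stationary}

The AR(p) characteristic polynomial is P(z) = 1 - 0.839z + 0.832z^2.
Stationarity requires all roots to lie outside the unit circle, i.e. |z| > 1 for every root.
Set 1 + (-0.839) z + (0.832) z^2 = 0, i.e. a z^2 + b z + c = 0 with a = 0.832, b = -0.839, c = 1.
Discriminant D = b^2 - 4ac = (-0.839)^2 - 4*(0.832)*1 = 0.703921 - (3.328) = -2.624079.
D < 0, so the roots are the complex-conjugate pair z = (-b +/- i sqrt(-D)) / (2a) = 0.5042 +/- 0.9735i.
For a conjugate pair |z|^2 = z * conj(z) = (product of roots) = c/a = 1/(0.832) = 1.201923, so |z| = sqrt(1.201923) = 1.0963 for both roots.
Moduli of all roots: 1.0963, 1.0963.
All moduli strictly greater than 1? Yes.
Verdict: Stationary.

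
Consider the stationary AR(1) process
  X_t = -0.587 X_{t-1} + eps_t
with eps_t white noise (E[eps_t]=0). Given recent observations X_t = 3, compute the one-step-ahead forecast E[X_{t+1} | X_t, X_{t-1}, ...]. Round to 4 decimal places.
E[X_{t+1} \mid \mathcal F_t] = -1.7610

For an AR(p) model X_t = c + sum_i phi_i X_{t-i} + eps_t, the
one-step-ahead conditional mean is
  E[X_{t+1} | X_t, ...] = c + sum_i phi_i X_{t+1-i}.
Substitute known values:
  E[X_{t+1} | ...] = (-0.587) * (3)
                   = -1.7610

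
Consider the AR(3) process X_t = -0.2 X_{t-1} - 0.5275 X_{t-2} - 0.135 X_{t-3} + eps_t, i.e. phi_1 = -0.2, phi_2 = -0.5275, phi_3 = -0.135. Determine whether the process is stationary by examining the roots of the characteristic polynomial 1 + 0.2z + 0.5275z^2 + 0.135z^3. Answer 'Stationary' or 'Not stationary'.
\text{Stationary}

The AR(p) characteristic polynomial is P(z) = 1 + 0.2z + 0.5275z^2 + 0.135z^3.
Stationarity requires all roots to lie outside the unit circle, i.e. |z| > 1 for every root.
Degree 3: look for a simple real root z0 first, then factor out (1 - z/z0) and solve the remaining quadratic.
Testing z0 = -4: P(-4) = 1 + (0.2)(-4) + (0.5275)(-4)^2 + (0.135)(-4)^3
  = 1 + (-0.8) + (8.44) + (-8.64) = 0.  So z_0 = -4 is a root, |z_0| = 4.
Divide out the factor (1 + 0.25 z) = (1 - z/z0) (since 1/z0 = -0.25):
  P(z) = (1 + 0.25 z)(1 + (-0.05) z + (0.54) z^2)
  [check: z-coef -0.05 - (-0.25) = 0.2; z^2-coef 0.54 - (-0.25)(-0.05) = 0.5275; z^3-coef -(-0.25)(0.54) = 0.135.]
Remaining roots from the quadratic factor 1 + (-0.05) z + (0.54) z^2:
  Set 1 + (-0.05) z + (0.54) z^2 = 0, i.e. a z^2 + b z + c = 0 with a = 0.54, b = -0.05, c = 1.
  Discriminant D = b^2 - 4ac = (-0.05)^2 - 4*(0.54)*1 = 0.0025 - (2.16) = -2.1575.
  D < 0, so the roots are the complex-conjugate pair z = (-b +/- i sqrt(-D)) / (2a) = 0.0463 +/- 1.36i.
  For a conjugate pair |z|^2 = z * conj(z) = (product of roots) = c/a = 1/(0.54) = 1.851852, so |z| = sqrt(1.851852) = 1.3608 for both roots.
Moduli of all roots: 4.0000, 1.3608, 1.3608.
All moduli strictly greater than 1? Yes.
Verdict: Stationary.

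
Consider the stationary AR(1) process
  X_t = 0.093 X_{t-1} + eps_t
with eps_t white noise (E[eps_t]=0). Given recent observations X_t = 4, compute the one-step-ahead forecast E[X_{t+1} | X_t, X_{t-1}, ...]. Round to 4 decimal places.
E[X_{t+1} \mid \mathcal F_t] = 0.3720

For an AR(p) model X_t = c + sum_i phi_i X_{t-i} + eps_t, the
one-step-ahead conditional mean is
  E[X_{t+1} | X_t, ...] = c + sum_i phi_i X_{t+1-i}.
Substitute known values:
  E[X_{t+1} | ...] = (0.093) * (4)
                   = 0.3720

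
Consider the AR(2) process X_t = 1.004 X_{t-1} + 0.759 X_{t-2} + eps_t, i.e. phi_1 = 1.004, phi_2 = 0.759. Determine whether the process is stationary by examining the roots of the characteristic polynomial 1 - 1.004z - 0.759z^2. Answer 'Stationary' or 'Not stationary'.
\text{Not stationary}

The AR(p) characteristic polynomial is P(z) = 1 - 1.004z - 0.759z^2.
Stationarity requires all roots to lie outside the unit circle, i.e. |z| > 1 for every root.
Set 1 + (-1.004) z + (-0.759) z^2 = 0, i.e. a z^2 + b z + c = 0 with a = -0.759, b = -1.004, c = 1.
Discriminant D = b^2 - 4ac = (-1.004)^2 - 4*(-0.759)*1 = 1.008016 - (-3.036) = 4.044016.
D >= 0, so the roots are real: z = (-b +/- sqrt(D)) / (2a) = (1.004 +/- 2.010974) / (-1.518).
  z_1 = (1.004 + 2.010974) / (-1.518) = -1.9861,   |z_1| = 1.9861.
  z_2 = (1.004 - 2.010974) / (-1.518) = 0.6634,   |z_2| = 0.6634.
Moduli of all roots: 1.9861, 0.6634.
All moduli strictly greater than 1? No.
Verdict: Not stationary.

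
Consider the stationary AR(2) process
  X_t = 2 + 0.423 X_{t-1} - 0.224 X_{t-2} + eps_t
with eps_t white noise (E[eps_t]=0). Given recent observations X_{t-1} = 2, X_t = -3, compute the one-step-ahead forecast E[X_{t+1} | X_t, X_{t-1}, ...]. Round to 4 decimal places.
E[X_{t+1} \mid \mathcal F_t] = 0.2830

For an AR(p) model X_t = c + sum_i phi_i X_{t-i} + eps_t, the
one-step-ahead conditional mean is
  E[X_{t+1} | X_t, ...] = c + sum_i phi_i X_{t+1-i}.
Substitute known values:
  E[X_{t+1} | ...] = 2 + (0.423) * (-3) + (-0.224) * (2)
                   = 0.2830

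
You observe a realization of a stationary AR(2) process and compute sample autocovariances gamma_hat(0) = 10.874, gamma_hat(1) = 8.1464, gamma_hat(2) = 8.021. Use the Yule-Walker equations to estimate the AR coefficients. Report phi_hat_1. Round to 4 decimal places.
\hat\phi_{1} = 0.4480

The Yule-Walker equations for an AR(p) process read, in matrix form,
  Gamma_p phi = r_p,   with   (Gamma_p)_{ij} = gamma(|i - j|),
                       (r_p)_i = gamma(i),   i,j = 1..p.
Substitute the sample gammas (Toeplitz matrix and right-hand side of size 2):
  Gamma_p = [[10.874, 8.1464], [8.1464, 10.874]]
  r_p     = [8.1464, 8.021]
Written out:
  10.874 phi_1 + 8.1464 phi_2 = 8.1464
  8.1464 phi_1 + 10.874 phi_2 = 8.021
Solve by Cramer's rule:
  det = gamma(0)^2 - gamma(1)^2 = (10.874)^2 - (8.1464)^2 = 118.243876 - 66.36383296 = 51.88004304
  phi_hat_1 = [gamma(1) gamma(0) - gamma(1) gamma(2)] / det = [(8.1464)(10.874) - (8.1464)(8.021)] / 51.88004304 = 23.2416792 / 51.88004304 = 0.448
  phi_hat_2 = [gamma(0) gamma(2) - gamma(1)^2] / det = [(10.874)(8.021) - (8.1464)^2] / 51.88004304 = 20.85652104 / 51.88004304 = 0.402
So phi_hat = [0.4480, 0.4020].
Therefore phi_hat_1 = 0.4480.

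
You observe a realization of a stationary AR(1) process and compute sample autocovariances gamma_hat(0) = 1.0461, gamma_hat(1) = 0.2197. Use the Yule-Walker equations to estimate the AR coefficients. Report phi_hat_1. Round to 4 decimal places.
\hat\phi_{1} = 0.2100

The Yule-Walker equations for an AR(p) process read, in matrix form,
  Gamma_p phi = r_p,   with   (Gamma_p)_{ij} = gamma(|i - j|),
                       (r_p)_i = gamma(i),   i,j = 1..p.
Substitute the sample gammas (Toeplitz matrix and right-hand side of size 1):
  Gamma_p = [[1.0461]]
  r_p     = [0.2197]
With p = 1 this is the single equation gamma(0) phi_1 = gamma(1):
  phi_hat_1 = gamma(1) / gamma(0) = 0.2197 / 1.0461 = 0.2100.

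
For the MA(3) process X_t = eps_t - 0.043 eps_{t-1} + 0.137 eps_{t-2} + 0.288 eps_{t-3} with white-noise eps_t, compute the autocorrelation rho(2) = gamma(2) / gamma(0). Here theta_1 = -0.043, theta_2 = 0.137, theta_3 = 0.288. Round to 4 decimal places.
\rho(2) = 0.1129

For an MA(q) process with theta_0 = 1, the autocovariance is
  gamma(k) = sigma^2 * sum_{i=0..q-k} theta_i * theta_{i+k},
and rho(k) = gamma(k) / gamma(0). Sigma^2 cancels.
  numerator   = (1)*(0.137) + (-0.043)*(0.288) = 0.124616.
  denominator = (1)^2 + (-0.043)^2 + (0.137)^2 + (0.288)^2 = 1.103562.
  rho(2) = 0.124616 / 1.103562 = 0.1129.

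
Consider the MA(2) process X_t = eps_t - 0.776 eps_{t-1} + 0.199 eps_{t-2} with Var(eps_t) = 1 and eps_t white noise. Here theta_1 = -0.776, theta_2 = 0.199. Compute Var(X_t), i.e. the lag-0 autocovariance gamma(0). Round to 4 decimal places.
\gamma(0) = 1.6418

For an MA(q) process X_t = eps_t + sum_i theta_i eps_{t-i} with
Var(eps_t) = sigma^2, the variance is
  gamma(0) = sigma^2 * (1 + sum_i theta_i^2).
  sum_i theta_i^2 = (-0.776)^2 + (0.199)^2 = 0.602176 + 0.039601 = 0.641777.
  gamma(0) = 1 * (1 + 0.641777) = 1 * 1.641777 = 1.641777, which rounds to 1.6418.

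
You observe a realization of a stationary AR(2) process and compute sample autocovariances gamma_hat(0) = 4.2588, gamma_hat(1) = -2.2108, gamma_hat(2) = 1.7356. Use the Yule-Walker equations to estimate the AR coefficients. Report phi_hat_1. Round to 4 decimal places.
\hat\phi_{1} = -0.4210

The Yule-Walker equations for an AR(p) process read, in matrix form,
  Gamma_p phi = r_p,   with   (Gamma_p)_{ij} = gamma(|i - j|),
                       (r_p)_i = gamma(i),   i,j = 1..p.
Substitute the sample gammas (Toeplitz matrix and right-hand side of size 2):
  Gamma_p = [[4.2588, -2.2108], [-2.2108, 4.2588]]
  r_p     = [-2.2108, 1.7356]
Written out:
  4.2588 phi_1 - 2.2108 phi_2 = -2.2108
  -2.2108 phi_1 + 4.2588 phi_2 = 1.7356
Solve by Cramer's rule:
  det = gamma(0)^2 - gamma(1)^2 = (4.2588)^2 - (-2.2108)^2 = 18.13737744 - 4.88763664 = 13.2497408
  phi_hat_1 = [gamma(1) gamma(0) - gamma(1) gamma(2)] / det = [(-2.2108)(4.2588) - (-2.2108)(1.7356)] / 13.2497408 = -5.57829056 / 13.2497408 = -0.421
  phi_hat_2 = [gamma(0) gamma(2) - gamma(1)^2] / det = [(4.2588)(1.7356) - (-2.2108)^2] / 13.2497408 = 2.50393664 / 13.2497408 = 0.189
So phi_hat = [-0.4210, 0.1890].
Therefore phi_hat_1 = -0.4210.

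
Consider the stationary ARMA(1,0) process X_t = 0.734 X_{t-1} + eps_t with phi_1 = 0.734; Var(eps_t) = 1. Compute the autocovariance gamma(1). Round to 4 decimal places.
\gamma(1) = 1.5913

Multiply the model equation by X_{t-k} and take expectations. With theta_0 = psi_0 = 1 and psi_j the MA(infinity) weights, this gives
  gamma(k) - sum_i phi_i gamma(k-i) = c_k,
  c_k = sigma^2 * sum_{j=k..q} theta_j psi_{j-k}   (c_k = 0 for k > q),
using gamma(-m) = gamma(m).
Pure AR (q = 0): c_0 = sigma^2 = 1, c_k = 0 for k >= 1.
Equations for k = 0 and k = 1 (AR order 1):
  gamma(0) = phi_1 gamma(1) + c_0
  gamma(1) = phi_1 gamma(0) + c_1
Substituting the second into the first: gamma(0) (1 - phi_1^2) = c_0 + phi_1 c_1, so
  gamma(0) = c_0 / (1 - phi_1^2) = 1 / (1 - (0.734)^2) = 1 / 0.461244 = 2.16805.
  gamma(1) = phi_1 gamma(0) = (0.734)(2.16805) = 1.591349.
Therefore gamma(1) = 1.5913 (to 4 decimal places).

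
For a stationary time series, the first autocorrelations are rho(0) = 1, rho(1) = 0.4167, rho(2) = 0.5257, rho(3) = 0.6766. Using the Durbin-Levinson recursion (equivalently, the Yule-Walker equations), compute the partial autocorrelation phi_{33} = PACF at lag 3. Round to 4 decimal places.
\phi_{33} = 0.5520

The PACF at lag k is phi_{kk}, the last component of the solution
to the Yule-Walker system G_k phi = r_k where
  (G_k)_{ij} = rho(|i - j|), (r_k)_i = rho(i), i,j = 1..k.
Equivalently, Durbin-Levinson gives phi_{kk} iteratively:
  phi_{11} = rho(1)
  phi_{kk} = [rho(k) - sum_{j=1..k-1} phi_{k-1,j} rho(k-j)]
            / [1 - sum_{j=1..k-1} phi_{k-1,j} rho(j)],
  phi_{k,j} = phi_{k-1,j} - phi_{kk} phi_{k-1,k-j},  j = 1..k-1.
Step k = 1:
  phi_11 = rho(1) = 0.4167.
Step k = 2:
  phi_22 = [rho(2) - phi_11 rho(1)] / [1 - phi_11 rho(1)] = [0.5257 - (0.4167)(0.4167)] / [1 - (0.4167)(0.4167)]
         = 0.35206111 / 0.82636111 = 0.426038.
  Update: phi_21 = phi_11 - phi_22 phi_11 = 0.4167 - (0.426038)(0.4167) = 0.23917.
Step k = 3:
  phi_33 = [rho(3) - phi_21 rho(2) - phi_22 rho(1)] / [1 - phi_21 rho(1) - phi_22 rho(2)]
    numerator   = 0.6766 - (0.23917)(0.5257) - (0.426038)(0.4167) = 0.37333834
    denominator = 1 - (0.23917)(0.4167) - (0.426038)(0.5257) = 0.67636975
  phi_33 = 0.37333834 / 0.67636975 = 0.552.
Therefore phi_{33} = 0.5520.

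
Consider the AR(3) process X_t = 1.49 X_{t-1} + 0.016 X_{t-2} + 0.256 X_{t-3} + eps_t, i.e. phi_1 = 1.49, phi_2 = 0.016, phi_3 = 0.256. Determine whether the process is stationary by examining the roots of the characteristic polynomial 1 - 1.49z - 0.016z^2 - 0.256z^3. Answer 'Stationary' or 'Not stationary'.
\text{Not stationary}

The AR(p) characteristic polynomial is P(z) = 1 - 1.49z - 0.016z^2 - 0.256z^3.
Stationarity requires all roots to lie outside the unit circle, i.e. |z| > 1 for every root.
Degree 3: look for a simple real root z0 first, then factor out (1 - z/z0) and solve the remaining quadratic.
Testing z0 = 0.625: P(0.625) = 1 + (-1.49)(0.625) + (-0.016)(0.625)^2 + (-0.256)(0.625)^3
  = 1 + (-0.93125) + (-0.00625) + (-0.0625) = 0.  So z_0 = 0.625 is a root, |z_0| = 0.625.
Divide out the factor (1 - 1.6 z) = (1 - z/z0) (since 1/z0 = 1.6):
  P(z) = (1 - 1.6 z)(1 + (0.11) z + (0.16) z^2)
  [check: z-coef 0.11 - (1.6) = -1.49; z^2-coef 0.16 - (1.6)(0.11) = -0.016; z^3-coef -(1.6)(0.16) = -0.256.]
Remaining roots from the quadratic factor 1 + (0.11) z + (0.16) z^2:
  Set 1 + (0.11) z + (0.16) z^2 = 0, i.e. a z^2 + b z + c = 0 with a = 0.16, b = 0.11, c = 1.
  Discriminant D = b^2 - 4ac = (0.11)^2 - 4*(0.16)*1 = 0.0121 - (0.64) = -0.6279.
  D < 0, so the roots are the complex-conjugate pair z = (-b +/- i sqrt(-D)) / (2a) = -0.3438 +/- 2.4763i.
  For a conjugate pair |z|^2 = z * conj(z) = (product of roots) = c/a = 1/(0.16) = 6.25, so |z| = sqrt(6.25) = 2.5 for both roots.
Moduli of all roots: 0.6250, 2.5000, 2.5000.
All moduli strictly greater than 1? No.
Verdict: Not stationary.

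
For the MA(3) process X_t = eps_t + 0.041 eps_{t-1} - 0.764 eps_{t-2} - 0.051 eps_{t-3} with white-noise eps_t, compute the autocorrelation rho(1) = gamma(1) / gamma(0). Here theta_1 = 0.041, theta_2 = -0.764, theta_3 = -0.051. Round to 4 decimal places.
\rho(1) = 0.0306

For an MA(q) process with theta_0 = 1, the autocovariance is
  gamma(k) = sigma^2 * sum_{i=0..q-k} theta_i * theta_{i+k},
and rho(k) = gamma(k) / gamma(0). Sigma^2 cancels.
  numerator   = (1)*(0.041) + (0.041)*(-0.764) + (-0.764)*(-0.051) = 0.04864.
  denominator = (1)^2 + (0.041)^2 + (-0.764)^2 + (-0.051)^2 = 1.587978.
  rho(1) = 0.04864 / 1.587978 = 0.0306.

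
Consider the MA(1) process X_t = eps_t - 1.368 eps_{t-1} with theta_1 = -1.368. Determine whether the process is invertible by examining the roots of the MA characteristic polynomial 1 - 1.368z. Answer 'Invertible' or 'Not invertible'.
\text{Not invertible}

The MA(q) characteristic polynomial is P(z) = 1 - 1.368z.
Invertibility requires all roots to lie outside the unit circle, i.e. |z| > 1 for every root.
This is linear in z: 1 + (-1.368) z = 0  =>  z = -1/(-1.368) = 0.730994,  |z| = 0.730994.
Moduli of all roots: 0.7310.
All moduli strictly greater than 1? No.
Verdict: Not invertible.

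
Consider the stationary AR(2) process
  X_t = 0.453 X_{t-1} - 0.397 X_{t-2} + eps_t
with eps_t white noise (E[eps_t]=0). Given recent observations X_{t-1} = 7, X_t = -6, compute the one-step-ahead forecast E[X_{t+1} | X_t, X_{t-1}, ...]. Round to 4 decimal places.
E[X_{t+1} \mid \mathcal F_t] = -5.4970

For an AR(p) model X_t = c + sum_i phi_i X_{t-i} + eps_t, the
one-step-ahead conditional mean is
  E[X_{t+1} | X_t, ...] = c + sum_i phi_i X_{t+1-i}.
Substitute known values:
  E[X_{t+1} | ...] = (0.453) * (-6) + (-0.397) * (7)
                   = -5.4970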